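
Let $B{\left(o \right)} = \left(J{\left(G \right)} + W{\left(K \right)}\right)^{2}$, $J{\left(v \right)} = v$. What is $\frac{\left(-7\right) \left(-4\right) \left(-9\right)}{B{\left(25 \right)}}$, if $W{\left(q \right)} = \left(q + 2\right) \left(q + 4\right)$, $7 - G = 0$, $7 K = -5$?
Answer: $- \frac{151263}{75625} \approx -2.0002$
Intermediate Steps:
$K = - \frac{5}{7}$ ($K = \frac{1}{7} \left(-5\right) = - \frac{5}{7} \approx -0.71429$)
$G = 7$ ($G = 7 - 0 = 7 + 0 = 7$)
$W{\left(q \right)} = \left(2 + q\right) \left(4 + q\right)$
$B{\left(o \right)} = \frac{302500}{2401}$ ($B{\left(o \right)} = \left(7 + \left(8 + \left(- \frac{5}{7}\right)^{2} + 6 \left(- \frac{5}{7}\right)\right)\right)^{2} = \left(7 + \left(8 + \frac{25}{49} - \frac{30}{7}\right)\right)^{2} = \left(7 + \frac{207}{49}\right)^{2} = \left(\frac{550}{49}\right)^{2} = \frac{302500}{2401}$)
$\frac{\left(-7\right) \left(-4\right) \left(-9\right)}{B{\left(25 \right)}} = \frac{\left(-7\right) \left(-4\right) \left(-9\right)}{\frac{302500}{2401}} = 28 \left(-9\right) \frac{2401}{302500} = \left(-252\right) \frac{2401}{302500} = - \frac{151263}{75625}$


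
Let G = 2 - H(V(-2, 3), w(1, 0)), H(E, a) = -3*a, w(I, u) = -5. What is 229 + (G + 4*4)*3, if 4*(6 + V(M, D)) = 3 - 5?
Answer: 238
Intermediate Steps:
V(M, D) = -13/2 (V(M, D) = -6 + (3 - 5)/4 = -6 + (1/4)*(-2) = -6 - 1/2 = -13/2)
G = -13 (G = 2 - (-3)*(-5) = 2 - 1*15 = 2 - 15 = -13)
229 + (G + 4*4)*3 = 229 + (-13 + 4*4)*3 = 229 + (-13 + 16)*3 = 229 + 3*3 = 229 + 9 = 238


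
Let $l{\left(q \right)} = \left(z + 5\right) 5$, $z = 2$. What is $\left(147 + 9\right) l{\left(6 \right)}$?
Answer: $5460$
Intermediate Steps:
$l{\left(q \right)} = 35$ ($l{\left(q \right)} = \left(2 + 5\right) 5 = 7 \cdot 5 = 35$)
$\left(147 + 9\right) l{\left(6 \right)} = \left(147 + 9\right) 35 = 156 \cdot 35 = 5460$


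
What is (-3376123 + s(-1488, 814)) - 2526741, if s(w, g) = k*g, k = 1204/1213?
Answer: -7159193976/1213 ≈ -5.9021e+6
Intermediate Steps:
k = 1204/1213 (k = 1204*(1/1213) = 1204/1213 ≈ 0.99258)
s(w, g) = 1204*g/1213
(-3376123 + s(-1488, 814)) - 2526741 = (-3376123 + (1204/1213)*814) - 2526741 = (-3376123 + 980056/1213) - 2526741 = -4094257143/1213 - 2526741 = -7159193976/1213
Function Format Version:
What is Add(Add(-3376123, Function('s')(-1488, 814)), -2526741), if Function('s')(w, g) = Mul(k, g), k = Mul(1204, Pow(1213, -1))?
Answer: Rational(-7159193976, 1213) ≈ -5.9021e+6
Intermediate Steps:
k = Rational(1204, 1213) (k = Mul(1204, Rational(1, 1213)) = Rational(1204, 1213) ≈ 0.99258)
Function('s')(w, g) = Mul(Rational(1204, 1213), g)
Add(Add(-3376123, Function('s')(-1488, 814)), -2526741) = Add(Add(-3376123, Mul(Rational(1204, 1213), 814)), -2526741) = Add(Add(-3376123, Rational(980056, 1213)), -2526741) = Add(Rational(-4094257143, 1213), -2526741) = Rational(-7159193976, 1213)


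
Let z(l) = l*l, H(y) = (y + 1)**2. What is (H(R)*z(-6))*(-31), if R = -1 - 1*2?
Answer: -4464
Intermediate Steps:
R = -3 (R = -1 - 2 = -3)
H(y) = (1 + y)**2
z(l) = l**2
(H(R)*z(-6))*(-31) = ((1 - 3)**2*(-6)**2)*(-31) = ((-2)**2*36)*(-31) = (4*36)*(-31) = 144*(-31) = -4464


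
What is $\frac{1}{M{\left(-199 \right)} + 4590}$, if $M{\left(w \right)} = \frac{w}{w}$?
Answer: $\frac{1}{4591} \approx 0.00021782$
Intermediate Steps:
$M{\left(w \right)} = 1$
$\frac{1}{M{\left(-199 \right)} + 4590} = \frac{1}{1 + 4590} = \frac{1}{4591}$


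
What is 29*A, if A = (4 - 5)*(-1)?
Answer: 29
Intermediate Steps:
A = 1 (A = -1*(-1) = 1)
29*A = 29*1 = 29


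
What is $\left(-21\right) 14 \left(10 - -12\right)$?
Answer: $-6468$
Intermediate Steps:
$\left(-21\right) 14 \left(10 - -12\right) = - 294 \left(10 + 12\right) = \left(-294\right) 22 = -6468$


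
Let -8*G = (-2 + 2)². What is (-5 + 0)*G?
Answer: 0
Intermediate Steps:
G = 0 (G = -(-2 + 2)²/8 = -⅛*0² = -⅛*0 = 0)
(-5 + 0)*G = (-5 + 0)*0 = -5*0 = 0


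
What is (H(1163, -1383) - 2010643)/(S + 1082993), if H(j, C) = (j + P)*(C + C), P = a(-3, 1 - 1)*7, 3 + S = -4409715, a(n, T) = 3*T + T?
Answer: 5227501/3326725 ≈ 1.5714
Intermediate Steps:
a(n, T) = 4*T
S = -4409718 (S = -3 - 4409715 = -4409718)
P = 0 (P = (4*(1 - 1))*7 = (4*0)*7 = 0*7 = 0)
H(j, C) = 2*C*j (H(j, C) = (j + 0)*(C + C) = j*(2*C) = 2*C*j)
(H(1163, -1383) - 2010643)/(S + 1082993) = (2*(-1383)*1163 - 2010643)/(-4409718 + 1082993) = (-3216858 - 2010643)/(-3326725) = -5227501*(-1/3326725) = 5227501/3326725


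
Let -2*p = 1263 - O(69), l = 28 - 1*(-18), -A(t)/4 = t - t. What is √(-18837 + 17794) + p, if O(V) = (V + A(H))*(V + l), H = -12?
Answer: 3336 + I*√1043 ≈ 3336.0 + 32.296*I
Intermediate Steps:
A(t) = 0 (A(t) = -4*(t - t) = -4*0 = 0)
l = 46 (l = 28 + 18 = 46)
O(V) = V*(46 + V) (O(V) = (V + 0)*(V + 46) = V*(46 + V))
p = 3336 (p = -(1263 - 69*(46 + 69))/2 = -(1263 - 69*115)/2 = -(1263 - 1*7935)/2 = -(1263 - 7935)/2 = -½*(-6672) = 3336)
√(-18837 + 17794) + p = √(-18837 + 17794) + 3336 = √(-1043) + 3336 = I*√1043 + 3336 = 3336 + I*√1043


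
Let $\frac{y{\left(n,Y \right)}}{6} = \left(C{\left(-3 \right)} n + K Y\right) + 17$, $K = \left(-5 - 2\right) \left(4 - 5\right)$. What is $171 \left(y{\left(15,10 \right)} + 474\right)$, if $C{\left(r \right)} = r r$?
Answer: $308826$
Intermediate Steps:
$C{\left(r \right)} = r^{2}$
$K = 7$ ($K = \left(-7\right) \left(-1\right) = 7$)
$y{\left(n,Y \right)} = 102 + 42 Y + 54 n$ ($y{\left(n,Y \right)} = 6 \left(\left(\left(-3\right)^{2} n + 7 Y\right) + 17\right) = 6 \left(\left(9 n + 7 Y\right) + 17\right) = 6 \left(\left(7 Y + 9 n\right) + 17\right) = 6 \left(17 + 7 Y + 9 n\right) = 102 + 42 Y + 54 n$)
$171 \left(y{\left(15,10 \right)} + 474\right) = 171 \left(\left(102 + 42 \cdot 10 + 54 \cdot 15\right) + 474\right) = 171 \left(\left(102 + 420 + 810\right) + 474\right) = 171 \left(1332 + 474\right) = 171 \cdot 1806 = 308826$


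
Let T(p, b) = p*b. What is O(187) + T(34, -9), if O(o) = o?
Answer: -119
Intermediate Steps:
T(p, b) = b*p
O(187) + T(34, -9) = 187 - 9*34 = 187 - 306 = -119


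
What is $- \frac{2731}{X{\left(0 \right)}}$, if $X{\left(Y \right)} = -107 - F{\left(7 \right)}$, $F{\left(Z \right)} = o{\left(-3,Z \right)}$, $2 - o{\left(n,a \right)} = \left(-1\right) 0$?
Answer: $\frac{2731}{109} \approx 25.055$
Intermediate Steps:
$o{\left(n,a \right)} = 2$ ($o{\left(n,a \right)} = 2 - \left(-1\right) 0 = 2 - 0 = 2 + 0 = 2$)
$F{\left(Z \right)} = 2$
$X{\left(Y \right)} = -109$ ($X{\left(Y \right)} = -107 - 2 = -109$)
$- \frac{2731}{X{\left(0 \right)}} = - \frac{2731}{-109} = \left(-2731\right) \left(- \frac{1}{109}\right) = \frac{2731}{109}$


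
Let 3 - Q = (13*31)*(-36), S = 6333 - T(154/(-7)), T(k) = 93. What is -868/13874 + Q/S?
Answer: 4664507/2061280 ≈ 2.2629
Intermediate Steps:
S = 6240 (S = 6333 - 1*93 = 6333 - 93 = 6240)
Q = 14511 (Q = 3 - 13*31*(-36) = 3 - 403*(-36) = 3 - 1*(-14508) = 3 + 14508 = 14511)
-868/13874 + Q/S = -868/13874 + 14511/6240 = -868*1/13874 + 14511*(1/6240) = -62/991 + 4837/2080 = 4664507/2061280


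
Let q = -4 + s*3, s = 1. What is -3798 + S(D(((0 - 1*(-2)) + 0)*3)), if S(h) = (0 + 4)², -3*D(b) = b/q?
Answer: -3782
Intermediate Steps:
q = -1 (q = -4 + 1*3 = -4 + 3 = -1)
D(b) = b/3 (D(b) = -b/(3*(-1)) = -b*(-1)/3 = -(-1)*b/3 = b/3)
S(h) = 16 (S(h) = 4² = 16)
-3798 + S(D(((0 - 1*(-2)) + 0)*3)) = -3798 + 16 = -3782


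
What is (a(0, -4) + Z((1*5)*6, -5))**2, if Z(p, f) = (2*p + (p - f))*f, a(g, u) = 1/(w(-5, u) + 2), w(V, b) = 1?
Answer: 2027776/9 ≈ 2.2531e+5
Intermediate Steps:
a(g, u) = 1/3 (a(g, u) = 1/(1 + 2) = 1/3)
Z(p, f) = f*(-f + 3*p) (Z(p, f) = (-f + 3*p)*f = f*(-f + 3*p))
(a(0, -4) + Z((1*5)*6, -5))**2 = (1/3 - 5*(-1*(-5) + 3*((1*5)*6)))**2 = (1/3 - 5*(5 + 3*(5*6)))**2 = (1/3 - 5*(5 + 3*30))**2 = (1/3 - 5*(5 + 90))**2 = (1/3 - 5*95)**2 = (1/3 - 475)**2 = (-1424/3)**2 = 2027776/9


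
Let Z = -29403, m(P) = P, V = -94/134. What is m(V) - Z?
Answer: 1969954/67 ≈ 29402.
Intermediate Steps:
V = -47/67 (V = -94*1/134 = -47/67 ≈ -0.70149)
m(V) - Z = -47/67 - 1*(-29403) = -47/67 + 29403 = 1969954/67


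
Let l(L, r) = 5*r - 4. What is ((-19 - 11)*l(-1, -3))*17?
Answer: 9690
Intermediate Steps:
l(L, r) = -4 + 5*r
((-19 - 11)*l(-1, -3))*17 = ((-19 - 11)*(-4 + 5*(-3)))*17 = -30*(-4 - 15)*17 = -30*(-19)*17 = 570*17 = 9690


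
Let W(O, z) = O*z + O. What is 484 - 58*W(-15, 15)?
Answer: 14404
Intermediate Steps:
W(O, z) = O + O*z
484 - 58*W(-15, 15) = 484 - (-870)*(1 + 15) = 484 - (-870)*16 = 484 - 58*(-240) = 484 + 13920 = 14404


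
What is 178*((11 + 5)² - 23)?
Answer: 41474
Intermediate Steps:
178*((11 + 5)² - 23) = 178*(16² - 23) = 178*(256 - 23) = 178*233 = 41474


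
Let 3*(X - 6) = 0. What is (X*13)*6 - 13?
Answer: 455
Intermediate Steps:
X = 6 (X = 6 + (⅓)*0 = 6 + 0 = 6)
(X*13)*6 - 13 = (6*13)*6 - 13 = 78*6 - 13 = 468 - 13 = 455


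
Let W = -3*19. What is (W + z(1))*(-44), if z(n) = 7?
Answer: 2200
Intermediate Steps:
W = -57
(W + z(1))*(-44) = (-57 + 7)*(-44) = -50*(-44) = 2200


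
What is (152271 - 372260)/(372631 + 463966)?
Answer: -219989/836597 ≈ -0.26296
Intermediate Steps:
(152271 - 372260)/(372631 + 463966) = -219989/836597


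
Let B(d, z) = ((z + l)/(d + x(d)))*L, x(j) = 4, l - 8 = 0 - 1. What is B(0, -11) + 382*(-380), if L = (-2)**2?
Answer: -145164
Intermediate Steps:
l = 7 (l = 8 + (0 - 1) = 8 - 1 = 7)
L = 4
B(d, z) = 4*(7 + z)/(4 + d) (B(d, z) = ((z + 7)/(d + 4))*4 = ((7 + z)/(4 + d))*4 = 4*(7 + z)/(4 + d))
B(0, -11) + 382*(-380) = 4*(7 - 11)/(4 + 0) + 382*(-380) = 4*(-4)/4 - 145160 = 4*(1/4)*(-4) - 145160 = -4 - 145160 = -145164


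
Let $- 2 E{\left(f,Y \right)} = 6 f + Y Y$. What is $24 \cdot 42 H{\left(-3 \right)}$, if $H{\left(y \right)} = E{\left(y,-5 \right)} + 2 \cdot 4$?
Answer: $4536$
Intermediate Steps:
$E{\left(f,Y \right)} = - 3 f - \frac{Y^{2}}{2}$ ($E{\left(f,Y \right)} = - \frac{6 f + Y Y}{2} = - \frac{6 f + Y^{2}}{2} = - \frac{Y^{2} + 6 f}{2} = - 3 f - \frac{Y^{2}}{2}$)
$H{\left(y \right)} = - \frac{9}{2} - 3 y$ ($H{\left(y \right)} = \left(- 3 y - \frac{\left(-5\right)^{2}}{2}\right) + 2 \cdot 4 = \left(- 3 y - \frac{25}{2}\right) + 8 = \left(- \frac{25}{2} - 3 y\right) + 8 = - \frac{9}{2} - 3 y$)
$24 \cdot 42 H{\left(-3 \right)} = 24 \cdot 42 \left(- \frac{9}{2} - -9\right) = 1008 \left(- \frac{9}{2} + 9\right) = 1008 \cdot \frac{9}{2} = 4536$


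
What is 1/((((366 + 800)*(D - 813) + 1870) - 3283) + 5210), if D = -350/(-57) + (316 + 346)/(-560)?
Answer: -7980/7488270241 ≈ -1.0657e-6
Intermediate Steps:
D = 79133/15960 (D = -350*(-1/57) + 662*(-1/560) = 350/57 - 331/280 = 79133/15960 ≈ 4.9582)
1/((((366 + 800)*(D - 813) + 1870) - 3283) + 5210) = 1/((((366 + 800)*(79133/15960 - 813) + 1870) - 3283) + 5210) = 1/(((1166*(-12896347/15960) + 1870) - 3283) + 5210) = 1/(((-7518570301/7980 + 1870) - 3283) + 5210) = 1/((-7503647701/7980 - 3283) + 5210) = 1/(-7529846041/7980 + 5210) = 1/(-7488270241/7980) = -7980/7488270241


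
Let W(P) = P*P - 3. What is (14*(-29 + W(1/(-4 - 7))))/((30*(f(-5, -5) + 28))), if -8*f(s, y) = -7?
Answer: -30968/59895 ≈ -0.51704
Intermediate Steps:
W(P) = -3 + P**2 (W(P) = P**2 - 3 = -3 + P**2)
f(s, y) = 7/8 (f(s, y) = -1/8*(-7) = 7/8)
(14*(-29 + W(1/(-4 - 7))))/((30*(f(-5, -5) + 28))) = (14*(-29 + (-3 + (1/(-4 - 7))**2)))/((30*(7/8 + 28))) = (14*(-29 + (-3 + (1/(-11))**2)))/((30*(231/8))) = (14*(-29 + (-3 + (-1/11)**2)))/(3465/4) = (14*(-29 + (-3 + 1/121)))*(4/3465) = (14*(-29 - 362/121))*(4/3465) = (14*(-3871/121))*(4/3465) = -54194/121*4/3465 = -30968/59895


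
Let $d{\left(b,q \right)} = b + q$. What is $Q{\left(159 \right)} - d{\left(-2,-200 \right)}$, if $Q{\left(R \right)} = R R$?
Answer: $25483$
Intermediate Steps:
$Q{\left(R \right)} = R^{2}$
$Q{\left(159 \right)} - d{\left(-2,-200 \right)} = 159^{2} - \left(-2 - 200\right) = 25281 - -202 = 25281 + 202 = 25483$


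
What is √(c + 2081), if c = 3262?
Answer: √5343 ≈ 73.096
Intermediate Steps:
√(c + 2081) = √(3262 + 2081) = √5343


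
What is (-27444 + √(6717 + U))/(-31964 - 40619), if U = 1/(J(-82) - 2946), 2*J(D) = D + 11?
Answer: 27444/72583 - √238838835647/432812429 ≈ 0.37698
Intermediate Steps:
J(D) = 11/2 + D/2 (J(D) = (D + 11)/2 = (11 + D)/2 = 11/2 + D/2)
U = -2/5963 (U = 1/((11/2 + (½)*(-82)) - 2946) = 1/((11/2 - 41) - 2946) = 1/(-71/2 - 2946) = 1/(-5963/2) = -2/5963 ≈ -0.00033540)
(-27444 + √(6717 + U))/(-31964 - 40619) = (-27444 + √(6717 - 2/5963))/(-31964 - 40619) = (-27444 + √(40053469/5963))/(-72583) = (-27444 + √238838835647/5963)*(-1/72583) = 27444/72583 - √238838835647/432812429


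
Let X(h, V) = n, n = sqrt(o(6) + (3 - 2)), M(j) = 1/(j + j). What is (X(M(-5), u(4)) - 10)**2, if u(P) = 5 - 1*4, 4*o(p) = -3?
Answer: 361/4 ≈ 90.250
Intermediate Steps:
o(p) = -3/4 (o(p) = (1/4)*(-3) = -3/4)
u(P) = 1 (u(P) = 5 - 4 = 1)
M(j) = 1/(2*j)
n = 1/2 (n = sqrt(-3/4 + (3 - 2)) = sqrt(-3/4 + 1) = sqrt(1/4) = 1/2 ≈ 0.50000)
X(h, V) = 1/2
(X(M(-5), u(4)) - 10)**2 = (1/2 - 10)**2 = (-19/2)**2 = 361/4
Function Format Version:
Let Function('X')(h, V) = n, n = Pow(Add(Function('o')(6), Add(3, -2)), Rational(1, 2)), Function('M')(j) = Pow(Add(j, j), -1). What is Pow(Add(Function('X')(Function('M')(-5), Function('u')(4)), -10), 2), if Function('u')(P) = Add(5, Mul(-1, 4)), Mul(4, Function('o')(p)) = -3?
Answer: Rational(361, 4) ≈ 90.250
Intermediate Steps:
Function('o')(p) = Rational(-3, 4) (Function('o')(p) = Mul(Rational(1, 4), -3) = Rational(-3, 4))
Function('u')(P) = 1 (Function('u')(P) = Add(5, -4) = 1)
Function('M')(j) = Mul(Rational(1, 2), Pow(j, -1)) (Function('M')(j) = Pow(Mul(2, j), -1) = Mul(Rational(1, 2), Pow(j, -1)))
n = Rational(1, 2) (n = Pow(Add(Rational(-3, 4), Add(3, -2)), Rational(1, 2)) = Pow(Add(Rational(-3, 4), 1), Rational(1, 2)) = Pow(Rational(1, 4), Rational(1, 2)) = Rational(1, 2) ≈ 0.50000)
Function('X')(h, V) = Rational(1, 2)
Pow(Add(Function('X')(Function('M')(-5), Function('u')(4)), -10), 2) = Pow(Add(Rational(1, 2), -10), 2) = Pow(Rational(-19, 2), 2) = Rational(361, 4)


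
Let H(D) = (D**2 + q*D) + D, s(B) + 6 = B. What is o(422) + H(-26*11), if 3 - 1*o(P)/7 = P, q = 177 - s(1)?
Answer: 26525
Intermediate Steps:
s(B) = -6 + B
q = 182 (q = 177 - (-6 + 1) = 177 - 1*(-5) = 177 + 5 = 182)
o(P) = 21 - 7*P
H(D) = D**2 + 183*D (H(D) = (D**2 + 182*D) + D = D**2 + 183*D)
o(422) + H(-26*11) = (21 - 7*422) + (-26*11)*(183 - 26*11) = (21 - 2954) - 286*(183 - 286) = -2933 - 286*(-103) = -2933 + 29458 = 26525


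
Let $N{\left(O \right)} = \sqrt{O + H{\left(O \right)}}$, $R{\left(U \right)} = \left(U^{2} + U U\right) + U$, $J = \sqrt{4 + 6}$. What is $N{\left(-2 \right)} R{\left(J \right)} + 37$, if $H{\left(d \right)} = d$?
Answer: $37 + 40 i + 2 i \sqrt{10} \approx 37.0 + 46.325 i$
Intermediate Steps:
$J = \sqrt{10} \approx 3.1623$
$R{\left(U \right)} = U + 2 U^{2}$ ($R{\left(U \right)} = \left(U^{2} + U^{2}\right) + U = 2 U^{2} + U = U + 2 U^{2}$)
$N{\left(O \right)} = \sqrt{2} \sqrt{O}$ ($N{\left(O \right)} = \sqrt{O + O} = \sqrt{2 O} = \sqrt{2} \sqrt{O}$)
$N{\left(-2 \right)} R{\left(J \right)} + 37 = \sqrt{2} \sqrt{-2} \sqrt{10} \left(1 + 2 \sqrt{10}\right) + 37 = \sqrt{2} i \sqrt{2} \sqrt{10} \left(1 + 2 \sqrt{10}\right) + 37 = 2 i \sqrt{10} \left(1 + 2 \sqrt{10}\right) + 37 = 37 + 2 i \sqrt{10} \left(1 + 2 \sqrt{10}\right)$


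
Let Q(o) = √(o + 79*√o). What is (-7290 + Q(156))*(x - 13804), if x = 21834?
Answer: -58538700 + 8030*√(156 + 158*√39) ≈ -5.8267e+7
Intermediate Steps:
(-7290 + Q(156))*(x - 13804) = (-7290 + √(156 + 79*√156))*(21834 - 13804) = (-7290 + √(156 + 79*(2*√39)))*8030 = (-7290 + √(156 + 158*√39))*8030 = -58538700 + 8030*√(156 + 158*√39)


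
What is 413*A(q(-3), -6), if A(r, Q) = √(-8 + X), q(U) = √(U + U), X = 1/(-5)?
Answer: 413*I*√205/5 ≈ 1182.7*I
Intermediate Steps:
X = -⅕ ≈ -0.20000
q(U) = √2*√U (q(U) = √(2*U) = √2*√U)
A(r, Q) = I*√205/5 (A(r, Q) = √(-8 - ⅕) = √(-41/5) = I*√205/5)
413*A(q(-3), -6) = 413*(I*√205/5) = 413*I*√205/5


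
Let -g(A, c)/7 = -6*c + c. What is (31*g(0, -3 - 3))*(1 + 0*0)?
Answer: -6510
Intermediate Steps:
g(A, c) = 35*c (g(A, c) = -7*(-6*c + c) = -(-35)*c = 35*c)
(31*g(0, -3 - 3))*(1 + 0*0) = (31*(35*(-3 - 3)))*(1 + 0*0) = (31*(35*(-6)))*(1 + 0) = (31*(-210))*1 = -6510*1 = -6510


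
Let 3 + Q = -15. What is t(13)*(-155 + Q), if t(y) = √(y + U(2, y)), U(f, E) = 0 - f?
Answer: -173*√11 ≈ -573.78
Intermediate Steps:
Q = -18 (Q = -3 - 15 = -18)
U(f, E) = -f
t(y) = √(-2 + y) (t(y) = √(y - 1*2) = √(y - 2) = √(-2 + y))
t(13)*(-155 + Q) = √(-2 + 13)*(-155 - 18) = √11*(-173) = -173*√11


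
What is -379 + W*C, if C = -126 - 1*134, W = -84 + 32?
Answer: 13141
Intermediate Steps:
W = -52
C = -260 (C = -126 - 134 = -260)
-379 + W*C = -379 - 52*(-260) = -379 + 13520 = 13141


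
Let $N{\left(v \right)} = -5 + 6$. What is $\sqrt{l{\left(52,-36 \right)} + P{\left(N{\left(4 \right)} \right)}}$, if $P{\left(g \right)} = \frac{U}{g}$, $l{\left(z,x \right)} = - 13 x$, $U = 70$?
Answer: $\sqrt{538} \approx 23.195$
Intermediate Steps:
$N{\left(v \right)} = 1$
$P{\left(g \right)} = \frac{70}{g}$
$\sqrt{l{\left(52,-36 \right)} + P{\left(N{\left(4 \right)} \right)}} = \sqrt{\left(-13\right) \left(-36\right) + \frac{70}{1}} = \sqrt{468 + 70 \cdot 1} = \sqrt{468 + 70} = \sqrt{538}$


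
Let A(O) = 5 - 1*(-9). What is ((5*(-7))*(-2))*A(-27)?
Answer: 980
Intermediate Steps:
A(O) = 14 (A(O) = 5 + 9 = 14)
((5*(-7))*(-2))*A(-27) = ((5*(-7))*(-2))*14 = -35*(-2)*14 = 70*14 = 980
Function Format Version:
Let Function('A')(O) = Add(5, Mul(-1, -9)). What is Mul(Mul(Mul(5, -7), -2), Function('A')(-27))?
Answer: 980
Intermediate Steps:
Function('A')(O) = 14 (Function('A')(O) = Add(5, 9) = 14)
Mul(Mul(Mul(5, -7), -2), Function('A')(-27)) = Mul(Mul(Mul(5, -7), -2), 14) = Mul(Mul(-35, -2), 14) = Mul(70, 14) = 980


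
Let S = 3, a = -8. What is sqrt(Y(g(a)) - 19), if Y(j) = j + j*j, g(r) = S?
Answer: I*sqrt(7) ≈ 2.6458*I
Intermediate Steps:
g(r) = 3
Y(j) = j + j**2
sqrt(Y(g(a)) - 19) = sqrt(3*(1 + 3) - 19) = sqrt(3*4 - 19) = sqrt(12 - 19) = sqrt(-7) = I*sqrt(7)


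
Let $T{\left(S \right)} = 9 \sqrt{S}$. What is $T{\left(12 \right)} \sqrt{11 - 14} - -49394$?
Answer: $49394 + 54 i \approx 49394.0 + 54.0 i$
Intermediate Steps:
$T{\left(12 \right)} \sqrt{11 - 14} - -49394 = 9 \sqrt{12} \sqrt{11 - 14} - -49394 = 9 \cdot 2 \sqrt{3} \sqrt{-3} + 49394 = 18 \sqrt{3} i \sqrt{3} + 49394 = 54 i + 49394 = 49394 + 54 i$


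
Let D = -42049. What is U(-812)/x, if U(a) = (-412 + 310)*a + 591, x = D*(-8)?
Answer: 83415/336392 ≈ 0.24797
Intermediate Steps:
x = 336392 (x = -42049*(-8) = 336392)
U(a) = 591 - 102*a (U(a) = -102*a + 591 = 591 - 102*a)
U(-812)/x = (591 - 102*(-812))/336392 = (591 + 82824)*(1/336392) = 83415*(1/336392) = 83415/336392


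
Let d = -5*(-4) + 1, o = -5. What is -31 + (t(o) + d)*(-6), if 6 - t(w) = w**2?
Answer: -43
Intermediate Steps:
t(w) = 6 - w**2
d = 21 (d = 20 + 1 = 21)
-31 + (t(o) + d)*(-6) = -31 + ((6 - 1*(-5)**2) + 21)*(-6) = -31 + ((6 - 1*25) + 21)*(-6) = -31 + ((6 - 25) + 21)*(-6) = -31 + (-19 + 21)*(-6) = -31 + 2*(-6) = -31 - 12 = -43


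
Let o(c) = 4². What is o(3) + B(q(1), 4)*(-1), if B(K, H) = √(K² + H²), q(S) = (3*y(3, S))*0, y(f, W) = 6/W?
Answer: 12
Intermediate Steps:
o(c) = 16
q(S) = 0 (q(S) = (3*(6/S))*0 = (18/S)*0 = 0)
B(K, H) = √(H² + K²)
o(3) + B(q(1), 4)*(-1) = 16 + √(4² + 0²)*(-1) = 16 + √(16 + 0)*(-1) = 16 + √16*(-1) = 16 + 4*(-1) = 16 - 4 = 12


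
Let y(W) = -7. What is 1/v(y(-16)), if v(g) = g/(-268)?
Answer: 268/7 ≈ 38.286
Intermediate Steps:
v(g) = -g/268 (v(g) = g*(-1/268) = -g/268)
1/v(y(-16)) = 1/(-1/268*(-7)) = 1/(7/268) = 268/7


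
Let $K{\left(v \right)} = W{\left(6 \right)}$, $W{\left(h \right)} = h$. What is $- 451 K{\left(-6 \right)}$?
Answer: $-2706$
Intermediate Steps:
$K{\left(v \right)} = 6$
$- 451 K{\left(-6 \right)} = \left(-451\right) 6 = -2706$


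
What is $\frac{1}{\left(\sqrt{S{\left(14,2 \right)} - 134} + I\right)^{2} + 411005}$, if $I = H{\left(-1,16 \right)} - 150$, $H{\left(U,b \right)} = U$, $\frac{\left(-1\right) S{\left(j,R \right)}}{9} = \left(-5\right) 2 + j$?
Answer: $\frac{i}{2 \left(151 \sqrt{170} + 216818 i\right)} \approx 2.3059 \cdot 10^{-6} + 2.0938 \cdot 10^{-8} i$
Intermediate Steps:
$S{\left(j,R \right)} = 90 - 9 j$ ($S{\left(j,R \right)} = - 9 \left(\left(-5\right) 2 + j\right) = - 9 \left(-10 + j\right) = 90 - 9 j$)
$I = -151$ ($I = -1 - 150 = -151$)
$\frac{1}{\left(\sqrt{S{\left(14,2 \right)} - 134} + I\right)^{2} + 411005} = \frac{1}{\left(\sqrt{\left(90 - 126\right) - 134} - 151\right)^{2} + 411005} = \frac{1}{\left(\sqrt{-36 - 134} - 151\right)^{2} + 411005} = \frac{1}{\left(\sqrt{-170} - 151\right)^{2} + 411005} = \frac{1}{\left(i \sqrt{170} - 151\right)^{2} + 411005} = \frac{1}{\left(-151 + i \sqrt{170}\right)^{2} + 411005} = \frac{1}{411005 + \left(-151 + i \sqrt{170}\right)^{2}}$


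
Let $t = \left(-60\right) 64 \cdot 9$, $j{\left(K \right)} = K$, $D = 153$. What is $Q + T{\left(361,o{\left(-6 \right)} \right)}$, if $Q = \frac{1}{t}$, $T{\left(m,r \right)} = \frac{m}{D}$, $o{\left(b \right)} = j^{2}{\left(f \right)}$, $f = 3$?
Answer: $\frac{1386223}{587520} \approx 2.3594$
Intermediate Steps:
$o{\left(b \right)} = 9$ ($o{\left(b \right)} = 3^{2} = 9$)
$t = -34560$ ($t = \left(-3840\right) 9 = -34560$)
$T{\left(m,r \right)} = \frac{m}{153}$
$Q = - \frac{1}{34560}$ ($Q = \frac{1}{-34560} = - \frac{1}{34560} \approx -2.8935 \cdot 10^{-5}$)
$Q + T{\left(361,o{\left(-6 \right)} \right)} = - \frac{1}{34560} + \frac{1}{153} \cdot 361 = - \frac{1}{34560} + \frac{361}{153} = \frac{1386223}{587520}$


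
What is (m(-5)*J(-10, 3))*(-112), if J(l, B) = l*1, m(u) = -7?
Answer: -7840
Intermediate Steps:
J(l, B) = l
(m(-5)*J(-10, 3))*(-112) = -7*(-10)*(-112) = 70*(-112) = -7840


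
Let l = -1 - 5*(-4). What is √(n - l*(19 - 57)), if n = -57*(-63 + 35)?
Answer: √2318 ≈ 48.146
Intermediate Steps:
l = 19 (l = -1 + 20 = 19)
n = 1596 (n = -57*(-28) = 1596)
√(n - l*(19 - 57)) = √(1596 - 19*(19 - 57)) = √(1596 - 19*(-38)) = √(1596 - 1*(-722)) = √(1596 + 722) = √2318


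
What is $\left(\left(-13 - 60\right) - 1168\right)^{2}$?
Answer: $1540081$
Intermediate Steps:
$\left(\left(-13 - 60\right) - 1168\right)^{2} = \left(-73 - 1168\right)^{2} = \left(-1241\right)^{2} = 1540081$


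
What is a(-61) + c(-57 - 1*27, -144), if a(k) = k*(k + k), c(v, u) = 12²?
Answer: 7586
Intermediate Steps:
c(v, u) = 144
a(k) = 2*k² (a(k) = k*(2*k) = 2*k²)
a(-61) + c(-57 - 1*27, -144) = 2*(-61)² + 144 = 2*3721 + 144 = 7442 + 144 = 7586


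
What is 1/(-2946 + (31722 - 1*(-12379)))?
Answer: 1/41155 ≈ 2.4298e-5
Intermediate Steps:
1/(-2946 + (31722 - 1*(-12379))) = 1/(-2946 + (31722 + 12379)) = 1/(-2946 + 44101) = 1/41155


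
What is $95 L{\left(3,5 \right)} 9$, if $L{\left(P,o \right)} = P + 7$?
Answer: $8550$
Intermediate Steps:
$L{\left(P,o \right)} = 7 + P$
$95 L{\left(3,5 \right)} 9 = 95 \left(7 + 3\right) 9 = 95 \cdot 10 \cdot 9 = 950 \cdot 9 = 8550$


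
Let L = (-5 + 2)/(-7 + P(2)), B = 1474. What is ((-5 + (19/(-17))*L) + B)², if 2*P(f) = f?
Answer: 2492705329/1156 ≈ 2.1563e+6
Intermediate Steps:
P(f) = f/2
L = ½ (L = (-5 + 2)/(-7 + (½)*2) = -3/(-7 + 1) = -3/(-6) = -3*(-⅙) = ½ ≈ 0.50000)
((-5 + (19/(-17))*L) + B)² = ((-5 + (19/(-17))*(½)) + 1474)² = ((-5 + (19*(-1/17))*(½)) + 1474)² = ((-5 - 19/17*½) + 1474)² = ((-5 - 19/34) + 1474)² = (-189/34 + 1474)² = (49927/34)² = 2492705329/1156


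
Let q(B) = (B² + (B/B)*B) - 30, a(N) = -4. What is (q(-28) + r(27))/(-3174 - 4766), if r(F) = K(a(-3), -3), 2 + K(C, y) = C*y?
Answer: -184/1985 ≈ -0.092695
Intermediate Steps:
q(B) = -30 + B + B² (q(B) = (B² + 1*B) - 30 = (B² + B) - 30 = (B + B²) - 30 = -30 + B + B²)
K(C, y) = -2 + C*y
r(F) = 10 (r(F) = -2 - 4*(-3) = -2 + 12 = 10)
(q(-28) + r(27))/(-3174 - 4766) = ((-30 - 28 + (-28)²) + 10)/(-3174 - 4766) = ((-30 - 28 + 784) + 10)/(-7940) = (726 + 10)*(-1/7940) = 736*(-1/7940) = -184/1985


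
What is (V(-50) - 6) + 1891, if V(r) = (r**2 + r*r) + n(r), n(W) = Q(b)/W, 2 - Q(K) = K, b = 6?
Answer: 172127/25 ≈ 6885.1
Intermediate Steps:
Q(K) = 2 - K
n(W) = -4/W (n(W) = (2 - 1*6)/W = (2 - 6)/W = -4/W)
V(r) = -4/r + 2*r**2 (V(r) = (r**2 + r*r) - 4/r = (r**2 + r**2) - 4/r = 2*r**2 - 4/r = -4/r + 2*r**2)
(V(-50) - 6) + 1891 = (2*(-2 + (-50)**3)/(-50) - 6) + 1891 = (2*(-1/50)*(-2 - 125000) - 6) + 1891 = (2*(-1/50)*(-125002) - 6) + 1891 = (125002/25 - 6) + 1891 = 124852/25 + 1891 = 172127/25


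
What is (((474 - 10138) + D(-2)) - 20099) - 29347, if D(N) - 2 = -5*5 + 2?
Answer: -59131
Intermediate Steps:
D(N) = -21 (D(N) = 2 + (-5*5 + 2) = 2 + (-25 + 2) = 2 - 23 = -21)
(((474 - 10138) + D(-2)) - 20099) - 29347 = (((474 - 10138) - 21) - 20099) - 29347 = ((-9664 - 21) - 20099) - 29347 = (-9685 - 20099) - 29347 = -29784 - 29347 = -59131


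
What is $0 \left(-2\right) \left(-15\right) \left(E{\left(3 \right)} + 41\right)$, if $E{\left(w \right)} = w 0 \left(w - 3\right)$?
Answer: $0$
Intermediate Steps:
$E{\left(w \right)} = 0$ ($E{\left(w \right)} = 0 \left(w - 3\right) = 0 \left(-3 + w\right) = 0$)
$0 \left(-2\right) \left(-15\right) \left(E{\left(3 \right)} + 41\right) = 0 \left(-2\right) \left(-15\right) \left(0 + 41\right) = 0 \left(-15\right) 41 = 0 \cdot 41 = 0$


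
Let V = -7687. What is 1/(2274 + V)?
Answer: -1/5413 ≈ -0.00018474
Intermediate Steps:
1/(2274 + V) = 1/(2274 - 7687) = 1/(-5413) = -1/5413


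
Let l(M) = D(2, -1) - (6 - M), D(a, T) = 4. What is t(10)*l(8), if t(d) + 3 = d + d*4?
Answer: 282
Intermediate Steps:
t(d) = -3 + 5*d (t(d) = -3 + (d + d*4) = -3 + (d + 4*d) = -3 + 5*d)
l(M) = -2 + M (l(M) = 4 - (6 - M) = 4 + (-6 + M) = -2 + M)
t(10)*l(8) = (-3 + 5*10)*(-2 + 8) = (-3 + 50)*6 = 47*6 = 282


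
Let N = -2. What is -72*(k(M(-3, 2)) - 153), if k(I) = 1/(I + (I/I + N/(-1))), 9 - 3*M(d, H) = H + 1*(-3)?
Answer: 209088/19 ≈ 11005.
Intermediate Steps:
M(d, H) = 4 - H/3 (M(d, H) = 3 - (H + 1*(-3))/3 = 3 - (H - 3)/3 = 3 - (-3 + H)/3 = 3 + (1 - H/3) = 4 - H/3)
k(I) = 1/(3 + I) (k(I) = 1/(I + (I/I - 2/(-1))) = 1/(I + (1 - 2*(-1))) = 1/(I + (1 + 2)) = 1/(I + 3) = 1/(3 + I))
-72*(k(M(-3, 2)) - 153) = -72*(1/(3 + (4 - ⅓*2)) - 153) = -72*(1/(3 + (4 - ⅔)) - 153) = -72*(1/(3 + 10/3) - 153) = -72*(1/(19/3) - 153) = -72*(3/19 - 153) = -72*(-2904/19) = 209088/19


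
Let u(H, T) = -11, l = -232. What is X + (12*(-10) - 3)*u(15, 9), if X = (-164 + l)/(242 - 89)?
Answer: 22957/17 ≈ 1350.4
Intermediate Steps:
X = -44/17 (X = (-164 - 232)/(242 - 89) = -396/153 = -396*1/153 = -44/17 ≈ -2.5882)
X + (12*(-10) - 3)*u(15, 9) = -44/17 + (12*(-10) - 3)*(-11) = -44/17 + (-120 - 3)*(-11) = -44/17 - 123*(-11) = -44/17 + 1353 = 22957/17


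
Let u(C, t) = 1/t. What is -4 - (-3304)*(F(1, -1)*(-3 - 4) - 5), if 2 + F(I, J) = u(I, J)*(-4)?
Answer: -62780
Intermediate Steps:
F(I, J) = -2 - 4/J
-4 - (-3304)*(F(1, -1)*(-3 - 4) - 5) = -4 - (-3304)*((-2 - 4/(-1))*(-3 - 4) - 5) = -4 - (-3304)*((-2 - 4*(-1))*(-7) - 5) = -4 - (-3304)*((-2 + 4)*(-7) - 5) = -4 - (-3304)*(2*(-7) - 5) = -4 - (-3304)*(-14 - 5) = -4 - (-3304)*(-19) = -4 - 118*532 = -4 - 62776 = -62780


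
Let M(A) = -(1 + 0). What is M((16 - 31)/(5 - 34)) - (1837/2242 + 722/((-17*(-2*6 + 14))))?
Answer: 740019/38114 ≈ 19.416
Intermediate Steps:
M(A) = -1 (M(A) = -1*1 = -1)
M((16 - 31)/(5 - 34)) - (1837/2242 + 722/((-17*(-2*6 + 14)))) = -1 - (1837/2242 + 722/((-17*(-2*6 + 14)))) = -1 - (1837*(1/2242) + 722/((-17*(-12 + 14)))) = -1 - (1837/2242 + 722/((-17*2))) = -1 - (1837/2242 + 722/(-34)) = -1 - (1837/2242 + 722*(-1/34)) = -1 - (1837/2242 - 361/17) = -1 - 1*(-778133/38114) = -1 + 778133/38114 = 740019/38114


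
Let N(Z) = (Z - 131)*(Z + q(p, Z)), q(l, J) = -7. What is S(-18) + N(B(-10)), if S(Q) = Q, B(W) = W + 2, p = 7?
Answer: 2067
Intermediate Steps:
B(W) = 2 + W
N(Z) = (-131 + Z)*(-7 + Z) (N(Z) = (Z - 131)*(Z - 7) = (-131 + Z)*(-7 + Z))
S(-18) + N(B(-10)) = -18 + (917 + (2 - 10)² - 138*(2 - 10)) = -18 + (917 + (-8)² - 138*(-8)) = -18 + (917 + 64 + 1104) = -18 + 2085 = 2067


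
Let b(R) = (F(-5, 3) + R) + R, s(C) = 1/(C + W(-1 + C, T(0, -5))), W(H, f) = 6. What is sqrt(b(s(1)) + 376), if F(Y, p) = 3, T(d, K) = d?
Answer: 3*sqrt(2065)/7 ≈ 19.475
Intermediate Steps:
s(C) = 1/(6 + C) (s(C) = 1/(C + 6) = 1/(6 + C))
b(R) = 3 + 2*R (b(R) = (3 + R) + R = 3 + 2*R)
sqrt(b(s(1)) + 376) = sqrt((3 + 2/(6 + 1)) + 376) = sqrt((3 + 2/7) + 376) = sqrt(23/7 + 376) = sqrt(2655/7) = 3*sqrt(2065)/7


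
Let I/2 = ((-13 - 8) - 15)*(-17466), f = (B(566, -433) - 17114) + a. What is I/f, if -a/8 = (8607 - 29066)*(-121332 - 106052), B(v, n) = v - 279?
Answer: -1257552/37216410875 ≈ -3.3790e-5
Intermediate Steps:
B(v, n) = -279 + v
a = -37216394048 (a = -8*(8607 - 29066)*(-121332 - 106052) = -(-163672)*(-227384) = -8*4652049256 = -37216394048)
f = -37216410875 (f = ((-279 + 566) - 17114) - 37216394048 = (287 - 17114) - 37216394048 = -16827 - 37216394048 = -37216410875)
I = 1257552 (I = 2*(((-13 - 8) - 15)*(-17466)) = 2*((-21 - 15)*(-17466)) = 2*(-36*(-17466)) = 2*628776 = 1257552)
I/f = 1257552/(-37216410875) = 1257552*(-1/37216410875) = -1257552/37216410875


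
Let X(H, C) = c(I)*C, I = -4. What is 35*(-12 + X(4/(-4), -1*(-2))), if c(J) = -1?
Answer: -490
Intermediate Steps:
X(H, C) = -C
35*(-12 + X(4/(-4), -1*(-2))) = 35*(-12 - (-1)*(-2)) = 35*(-12 - 1*2) = 35*(-12 - 2) = 35*(-14) = -490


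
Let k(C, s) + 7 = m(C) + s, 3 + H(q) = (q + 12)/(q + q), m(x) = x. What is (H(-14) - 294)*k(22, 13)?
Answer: -8314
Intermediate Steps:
H(q) = -3 + (12 + q)/(2*q) (H(q) = -3 + (q + 12)/(q + q) = -3 + (12 + q)/((2*q)) = -3 + (12 + q)*(1/(2*q)) = -3 + (12 + q)/(2*q))
k(C, s) = -7 + C + s (k(C, s) = -7 + (C + s) = -7 + C + s)
(H(-14) - 294)*k(22, 13) = ((-5/2 + 6/(-14)) - 294)*(-7 + 22 + 13) = ((-5/2 + 6*(-1/14)) - 294)*28 = ((-5/2 - 3/7) - 294)*28 = (-41/14 - 294)*28 = -4157/14*28 = -8314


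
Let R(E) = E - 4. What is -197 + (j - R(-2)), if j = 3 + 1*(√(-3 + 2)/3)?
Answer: -188 + I/3 ≈ -188.0 + 0.33333*I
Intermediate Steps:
R(E) = -4 + E
j = 3 + I/3 (j = 3 + 1*(√(-1)*(⅓)) = 3 + 1*(I*(⅓)) = 3 + 1*(I/3) = 3 + I/3 ≈ 3.0 + 0.33333*I)
-197 + (j - R(-2)) = -197 + ((3 + I/3) - (-4 - 2)) = -197 + ((3 + I/3) - 1*(-6)) = -197 + ((3 + I/3) + 6) = -197 + (9 + I/3) = -188 + I/3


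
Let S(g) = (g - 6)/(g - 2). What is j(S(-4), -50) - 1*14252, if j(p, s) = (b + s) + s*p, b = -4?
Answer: -43168/3 ≈ -14389.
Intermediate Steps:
S(g) = (-6 + g)/(-2 + g)
j(p, s) = -4 + s + p*s (j(p, s) = (-4 + s) + s*p = (-4 + s) + p*s = -4 + s + p*s)
j(S(-4), -50) - 1*14252 = (-4 - 50 + ((-6 - 4)/(-2 - 4))*(-50)) - 1*14252 = (-4 - 50 + (-10/(-6))*(-50)) - 14252 = (-4 - 50 - ⅙*(-10)*(-50)) - 14252 = (-4 - 50 + (5/3)*(-50)) - 14252 = (-4 - 50 - 250/3) - 14252 = -412/3 - 14252 = -43168/3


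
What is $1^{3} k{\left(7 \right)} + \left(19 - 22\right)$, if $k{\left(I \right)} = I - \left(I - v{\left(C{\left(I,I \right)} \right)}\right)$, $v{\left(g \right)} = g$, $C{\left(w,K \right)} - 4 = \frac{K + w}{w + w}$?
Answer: $2$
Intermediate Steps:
$C{\left(w,K \right)} = 4 + \frac{K + w}{2 w}$ ($C{\left(w,K \right)} = 4 + \frac{K + w}{w + w} = 4 + \frac{K + w}{2 w}$)
$k{\left(I \right)} = 5$ ($k{\left(I \right)} = I - \left(I - \frac{I + 9 I}{2 I}\right) = I - \left(I - \frac{10 I}{2 I}\right) = I - \left(I - 5\right) = I - \left(-5 + I\right) = 5$)
$1^{3} k{\left(7 \right)} + \left(19 - 22\right) = 1^{3} \cdot 5 + \left(19 - 22\right) = 1 \cdot 5 + \left(19 - 22\right) = 5 - 3 = 2$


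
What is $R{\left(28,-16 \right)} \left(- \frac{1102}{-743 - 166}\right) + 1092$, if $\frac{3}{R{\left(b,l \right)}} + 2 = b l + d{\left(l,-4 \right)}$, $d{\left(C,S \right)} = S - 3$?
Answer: $\frac{151209230}{138471} \approx 1092.0$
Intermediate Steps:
$d{\left(C,S \right)} = -3 + S$
$R{\left(b,l \right)} = \frac{3}{-9 + b l}$ ($R{\left(b,l \right)} = \frac{3}{-2 + \left(b l - 7\right)} = \frac{3}{-2 + \left(-7 + b l\right)} = \frac{3}{-9 + b l}$)
$R{\left(28,-16 \right)} \left(- \frac{1102}{-743 - 166}\right) + 1092 = \frac{3}{-9 + 28 \left(-16\right)} \left(- \frac{1102}{-743 - 166}\right) + 1092 = \frac{3}{-9 - 448} \left(- \frac{1102}{-743 - 166}\right) + 1092 = \frac{3}{-457} \left(- \frac{1102}{-909}\right) + 1092 = 3 \left(- \frac{1}{457}\right) \left(\left(-1102\right) \left(- \frac{1}{909}\right)\right) + 1092 = \left(- \frac{3}{457}\right) \frac{1102}{909} + 1092 = - \frac{1102}{138471} + 1092 = \frac{151209230}{138471}$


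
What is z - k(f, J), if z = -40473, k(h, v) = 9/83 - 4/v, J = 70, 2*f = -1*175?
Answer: -117574214/2905 ≈ -40473.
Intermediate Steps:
f = -175/2 (f = (-1*175)/2 = (1/2)*(-175) = -175/2 ≈ -87.500)
k(h, v) = 9/83 - 4/v (k(h, v) = 9*(1/83) - 4/v = 9/83 - 4/v)
z - k(f, J) = -40473 - (9/83 - 4/70) = -40473 - (9/83 - 4*1/70) = -40473 - (9/83 - 2/35) = -40473 - 1*149/2905 = -40473 - 149/2905 = -117574214/2905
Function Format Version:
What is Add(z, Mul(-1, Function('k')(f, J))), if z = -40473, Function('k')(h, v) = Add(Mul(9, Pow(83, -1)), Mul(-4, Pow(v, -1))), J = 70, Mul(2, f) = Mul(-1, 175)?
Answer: Rational(-117574214, 2905) ≈ -40473.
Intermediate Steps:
f = Rational(-175, 2) (f = Mul(Rational(1, 2), Mul(-1, 175)) = Mul(Rational(1, 2), -175) = Rational(-175, 2) ≈ -87.500)
Function('k')(h, v) = Add(Rational(9, 83), Mul(-4, Pow(v, -1))) (Function('k')(h, v) = Add(Mul(9, Rational(1, 83)), Mul(-4, Pow(v, -1))) = Add(Rational(9, 83), Mul(-4, Pow(v, -1))))
Add(z, Mul(-1, Function('k')(f, J))) = Add(-40473, Mul(-1, Add(Rational(9, 83), Mul(-4, Pow(70, -1))))) = Add(-40473, Mul(-1, Add(Rational(9, 83), Mul(-4, Rational(1, 70))))) = Add(-40473, Mul(-1, Add(Rational(9, 83), Rational(-2, 35)))) = Add(-40473, Mul(-1, Rational(149, 2905))) = Add(-40473, Rational(-149, 2905)) = Rational(-117574214, 2905)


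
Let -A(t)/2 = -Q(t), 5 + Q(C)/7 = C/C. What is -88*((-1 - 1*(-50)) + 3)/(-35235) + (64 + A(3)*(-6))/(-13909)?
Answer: 49553584/490083615 ≈ 0.10111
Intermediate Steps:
Q(C) = -28 (Q(C) = -35 + 7*(C/C) = -35 + 7*1 = -35 + 7 = -28)
A(t) = -56 (A(t) = -(-2)*(-28) = -2*28 = -56)
-88*((-1 - 1*(-50)) + 3)/(-35235) + (64 + A(3)*(-6))/(-13909) = -88*((-1 - 1*(-50)) + 3)/(-35235) + (64 - 56*(-6))/(-13909) = -88*((-1 + 50) + 3)*(-1/35235) + (64 + 336)*(-1/13909) = -88*(49 + 3)*(-1/35235) + 400*(-1/13909) = -88*52*(-1/35235) - 400/13909 = -4576*(-1/35235) - 400/13909 = 4576/35235 - 400/13909 = 49553584/490083615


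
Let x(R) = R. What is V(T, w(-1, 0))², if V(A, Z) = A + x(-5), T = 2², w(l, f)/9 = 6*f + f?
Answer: 1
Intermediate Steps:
w(l, f) = 63*f (w(l, f) = 9*(6*f + f) = 9*(7*f) = 63*f)
T = 4
V(A, Z) = -5 + A (V(A, Z) = A - 5 = -5 + A)
V(T, w(-1, 0))² = (-5 + 4)² = (-1)² = 1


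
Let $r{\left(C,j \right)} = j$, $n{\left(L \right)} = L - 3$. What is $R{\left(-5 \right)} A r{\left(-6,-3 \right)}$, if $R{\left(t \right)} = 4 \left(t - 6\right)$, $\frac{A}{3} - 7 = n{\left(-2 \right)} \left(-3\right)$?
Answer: $8712$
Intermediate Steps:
$n{\left(L \right)} = -3 + L$ ($n{\left(L \right)} = L - 3 = -3 + L$)
$A = 66$ ($A = 21 + 3 \left(-3 - 2\right) \left(-3\right) = 21 + 3 \left(\left(-5\right) \left(-3\right)\right) = 21 + 3 \cdot 15 = 21 + 45 = 66$)
$R{\left(t \right)} = -24 + 4 t$ ($R{\left(t \right)} = 4 \left(-6 + t\right) = -24 + 4 t$)
$R{\left(-5 \right)} A r{\left(-6,-3 \right)} = \left(-24 + 4 \left(-5\right)\right) 66 \left(-3\right) = \left(-24 - 20\right) 66 \left(-3\right) = \left(-44\right) 66 \left(-3\right) = \left(-2904\right) \left(-3\right) = 8712$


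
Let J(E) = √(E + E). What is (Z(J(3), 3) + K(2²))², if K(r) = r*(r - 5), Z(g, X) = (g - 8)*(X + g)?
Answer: 634 + 220*√6 ≈ 1172.9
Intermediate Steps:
J(E) = √2*√E (J(E) = √(2*E) = √2*√E)
Z(g, X) = (-8 + g)*(X + g)
K(r) = r*(-5 + r)
(Z(J(3), 3) + K(2²))² = (((√2*√3)² - 8*3 - 8*√2*√3 + 3*(√2*√3)) + 2²*(-5 + 2²))² = (((√6)² - 24 - 8*√6 + 3*√6) + 4*(-5 + 4))² = ((6 - 24 - 8*√6 + 3*√6) + 4*(-1))² = ((-18 - 5*√6) - 4)² = (-22 - 5*√6)²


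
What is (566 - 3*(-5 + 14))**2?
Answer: 290521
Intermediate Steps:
(566 - 3*(-5 + 14))**2 = (566 - 3*9)**2 = (566 - 27)**2 = 539**2 = 290521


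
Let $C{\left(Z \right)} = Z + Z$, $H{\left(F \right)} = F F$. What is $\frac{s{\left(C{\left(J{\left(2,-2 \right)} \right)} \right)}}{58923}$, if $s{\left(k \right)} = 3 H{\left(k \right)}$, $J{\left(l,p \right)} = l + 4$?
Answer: $\frac{48}{6547} \approx 0.0073316$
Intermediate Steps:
$J{\left(l,p \right)} = 4 + l$
$H{\left(F \right)} = F^{2}$
$C{\left(Z \right)} = 2 Z$
$s{\left(k \right)} = 3 k^{2}$
$\frac{s{\left(C{\left(J{\left(2,-2 \right)} \right)} \right)}}{58923} = \frac{3 \left(2 \left(4 + 2\right)\right)^{2}}{58923} = 3 \left(2 \cdot 6\right)^{2} \cdot \frac{1}{58923} = 3 \cdot 12^{2} \cdot \frac{1}{58923} = 3 \cdot 144 \cdot \frac{1}{58923} = 432 \cdot \frac{1}{58923} = \frac{48}{6547}$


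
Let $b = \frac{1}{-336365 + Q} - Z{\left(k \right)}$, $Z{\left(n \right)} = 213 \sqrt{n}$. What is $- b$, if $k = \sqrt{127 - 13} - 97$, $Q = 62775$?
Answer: $\frac{1}{273590} + 213 \sqrt{-97 + \sqrt{114}} \approx 3.6551 \cdot 10^{-6} + 1979.0 i$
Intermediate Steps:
$k = -97 + \sqrt{114}$ ($k = \sqrt{114} - 97 = -97 + \sqrt{114} \approx -86.323$)
$b = - \frac{1}{273590} - 213 \sqrt{-97 + \sqrt{114}}$ ($b = \frac{1}{-336365 + 62775} - 213 \sqrt{-97 + \sqrt{114}} = \frac{1}{-273590} - 213 \sqrt{-97 + \sqrt{114}} = - \frac{1}{273590} - 213 \sqrt{-97 + \sqrt{114}} \approx -3.6551 \cdot 10^{-6} - 1979.0 i$)
$- b = - (- \frac{1}{273590} - 213 i \sqrt{97 - \sqrt{114}}) = \frac{1}{273590} + 213 i \sqrt{97 - \sqrt{114}}$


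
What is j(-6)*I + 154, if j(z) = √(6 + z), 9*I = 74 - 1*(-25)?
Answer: 154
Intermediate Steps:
I = 11 (I = (74 - 1*(-25))/9 = (74 + 25)/9 = (⅑)*99 = 11)
j(-6)*I + 154 = √(6 - 6)*11 + 154 = √0*11 + 154 = 0*11 + 154 = 0 + 154 = 154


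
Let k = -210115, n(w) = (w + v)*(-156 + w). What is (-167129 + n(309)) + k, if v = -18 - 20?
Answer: -335781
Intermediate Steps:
v = -38
n(w) = (-156 + w)*(-38 + w) (n(w) = (w - 38)*(-156 + w) = (-38 + w)*(-156 + w) = (-156 + w)*(-38 + w))
(-167129 + n(309)) + k = (-167129 + (5928 + 309**2 - 194*309)) - 210115 = (-167129 + (5928 + 95481 - 59946)) - 210115 = (-167129 + 41463) - 210115 = -125666 - 210115 = -335781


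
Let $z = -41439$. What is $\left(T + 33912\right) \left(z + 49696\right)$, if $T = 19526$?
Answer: $441237566$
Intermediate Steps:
$\left(T + 33912\right) \left(z + 49696\right) = \left(19526 + 33912\right) \left(-41439 + 49696\right) = 53438 \cdot 8257 = 441237566$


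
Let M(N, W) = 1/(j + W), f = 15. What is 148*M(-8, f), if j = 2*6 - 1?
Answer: 74/13 ≈ 5.6923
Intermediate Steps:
j = 11 (j = 12 - 1 = 11)
M(N, W) = 1/(11 + W)
148*M(-8, f) = 148/(11 + 15) = 148/26 = 148*(1/26) = 74/13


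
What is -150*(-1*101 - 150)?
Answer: 37650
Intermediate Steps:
-150*(-1*101 - 150) = -150*(-101 - 150) = -150*(-251) = 37650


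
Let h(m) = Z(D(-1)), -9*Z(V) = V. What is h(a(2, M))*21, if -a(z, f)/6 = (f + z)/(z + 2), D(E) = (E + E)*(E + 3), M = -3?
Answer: 28/3 ≈ 9.3333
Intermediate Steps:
D(E) = 2*E*(3 + E) (D(E) = (2*E)*(3 + E) = 2*E*(3 + E))
Z(V) = -V/9
a(z, f) = -6*(f + z)/(2 + z) (a(z, f) = -6*(f + z)/(z + 2) = -6*(f + z)/(2 + z))
h(m) = 4/9 (h(m) = -2*(-1)*(3 - 1)/9 = -2*(-1)*2/9 = -⅑*(-4) = 4/9)
h(a(2, M))*21 = (4/9)*21 = 28/3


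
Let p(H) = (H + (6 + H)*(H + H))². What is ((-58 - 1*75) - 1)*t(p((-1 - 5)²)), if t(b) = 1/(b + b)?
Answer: -67/9363600 ≈ -7.1554e-6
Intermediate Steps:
p(H) = (H + 2*H*(6 + H))² (p(H) = (H + (6 + H)*(2*H))² = (H + 2*H*(6 + H))²)
t(b) = 1/(2*b)
((-58 - 1*75) - 1)*t(p((-1 - 5)²)) = ((-58 - 1*75) - 1)*(1/(2*((((-1 - 5)²)²*(13 + 2*(-1 - 5)²)²)))) = ((-58 - 75) - 1)*(1/(2*((((-6)²)²*(13 + 2*(-6)²)²)))) = (-133 - 1)*(1/(2*((36²*(13 + 2*36)²)))) = -67/(1296*(13 + 72)²) = -67/(1296*85²) = -67/(1296*7225) = -67/9363600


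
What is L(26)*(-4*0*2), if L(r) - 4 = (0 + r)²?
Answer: 0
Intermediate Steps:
L(r) = 4 + r² (L(r) = 4 + (0 + r)² = 4 + r²)
L(26)*(-4*0*2) = (4 + 26²)*(-4*0*2) = (4 + 676)*(0*2) = 680*0 = 0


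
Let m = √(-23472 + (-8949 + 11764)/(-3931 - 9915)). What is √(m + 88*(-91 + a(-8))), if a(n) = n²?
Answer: √(-455507037216 + 13846*I*√4499896374442)/13846 ≈ 1.5707 + 48.77*I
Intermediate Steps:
m = I*√4499896374442/13846 (m = √(-23472 + 2815/(-13846)) = √(-23472 + 2815*(-1/13846)) = √(-23472 - 2815/13846) = √(-324996127/13846) = I*√4499896374442/13846 ≈ 153.21*I)
√(m + 88*(-91 + a(-8))) = √(I*√4499896374442/13846 + 88*(-91 + (-8)²)) = √(I*√4499896374442/13846 + 88*(-91 + 64)) = √(I*√4499896374442/13846 + 88*(-27)) = √(I*√4499896374442/13846 - 2376) = √(-2376 + I*√4499896374442/13846)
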